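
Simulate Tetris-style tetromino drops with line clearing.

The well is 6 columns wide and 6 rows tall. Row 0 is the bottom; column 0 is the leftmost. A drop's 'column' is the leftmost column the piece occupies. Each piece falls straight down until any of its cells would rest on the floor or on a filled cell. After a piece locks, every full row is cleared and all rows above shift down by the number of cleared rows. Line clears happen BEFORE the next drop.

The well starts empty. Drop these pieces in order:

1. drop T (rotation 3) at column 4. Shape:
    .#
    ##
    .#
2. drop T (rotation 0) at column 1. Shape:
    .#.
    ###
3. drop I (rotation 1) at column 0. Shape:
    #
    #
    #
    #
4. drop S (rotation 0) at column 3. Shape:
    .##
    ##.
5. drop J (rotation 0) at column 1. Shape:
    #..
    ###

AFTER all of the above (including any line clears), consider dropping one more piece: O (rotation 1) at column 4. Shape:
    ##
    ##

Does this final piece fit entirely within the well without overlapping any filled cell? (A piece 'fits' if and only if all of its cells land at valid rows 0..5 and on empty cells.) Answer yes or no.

Drop 1: T rot3 at col 4 lands with bottom-row=0; cleared 0 line(s) (total 0); column heights now [0 0 0 0 2 3], max=3
Drop 2: T rot0 at col 1 lands with bottom-row=0; cleared 0 line(s) (total 0); column heights now [0 1 2 1 2 3], max=3
Drop 3: I rot1 at col 0 lands with bottom-row=0; cleared 0 line(s) (total 0); column heights now [4 1 2 1 2 3], max=4
Drop 4: S rot0 at col 3 lands with bottom-row=2; cleared 0 line(s) (total 0); column heights now [4 1 2 3 4 4], max=4
Drop 5: J rot0 at col 1 lands with bottom-row=3; cleared 1 line(s) (total 1); column heights now [3 4 2 3 3 3], max=4
Test piece O rot1 at col 4 (width 2): heights before test = [3 4 2 3 3 3]; fits = True

Answer: yes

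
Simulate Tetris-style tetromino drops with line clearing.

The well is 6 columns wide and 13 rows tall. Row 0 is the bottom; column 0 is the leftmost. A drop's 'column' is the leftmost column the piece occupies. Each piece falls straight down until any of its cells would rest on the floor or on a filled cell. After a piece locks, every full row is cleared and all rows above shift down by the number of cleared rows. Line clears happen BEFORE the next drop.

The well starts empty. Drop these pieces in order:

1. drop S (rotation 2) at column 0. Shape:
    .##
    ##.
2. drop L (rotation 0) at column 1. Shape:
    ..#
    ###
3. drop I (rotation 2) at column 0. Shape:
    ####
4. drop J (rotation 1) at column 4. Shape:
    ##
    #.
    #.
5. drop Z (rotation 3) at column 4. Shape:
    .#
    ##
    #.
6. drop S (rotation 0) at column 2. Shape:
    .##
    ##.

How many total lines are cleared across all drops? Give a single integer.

Drop 1: S rot2 at col 0 lands with bottom-row=0; cleared 0 line(s) (total 0); column heights now [1 2 2 0 0 0], max=2
Drop 2: L rot0 at col 1 lands with bottom-row=2; cleared 0 line(s) (total 0); column heights now [1 3 3 4 0 0], max=4
Drop 3: I rot2 at col 0 lands with bottom-row=4; cleared 0 line(s) (total 0); column heights now [5 5 5 5 0 0], max=5
Drop 4: J rot1 at col 4 lands with bottom-row=0; cleared 0 line(s) (total 0); column heights now [5 5 5 5 3 3], max=5
Drop 5: Z rot3 at col 4 lands with bottom-row=3; cleared 1 line(s) (total 1); column heights now [1 3 3 4 4 5], max=5
Drop 6: S rot0 at col 2 lands with bottom-row=4; cleared 0 line(s) (total 1); column heights now [1 3 5 6 6 5], max=6

Answer: 1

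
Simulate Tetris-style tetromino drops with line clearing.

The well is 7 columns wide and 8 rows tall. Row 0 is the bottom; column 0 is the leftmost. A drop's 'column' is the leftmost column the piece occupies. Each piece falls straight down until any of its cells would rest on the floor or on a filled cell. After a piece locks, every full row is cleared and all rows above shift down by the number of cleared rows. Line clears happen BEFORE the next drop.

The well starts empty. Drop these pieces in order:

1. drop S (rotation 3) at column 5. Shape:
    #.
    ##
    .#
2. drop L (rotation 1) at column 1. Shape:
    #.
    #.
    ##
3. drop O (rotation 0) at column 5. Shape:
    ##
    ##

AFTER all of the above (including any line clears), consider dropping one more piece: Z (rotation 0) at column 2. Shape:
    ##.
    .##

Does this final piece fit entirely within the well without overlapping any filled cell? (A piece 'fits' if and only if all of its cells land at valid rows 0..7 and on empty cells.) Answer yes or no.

Drop 1: S rot3 at col 5 lands with bottom-row=0; cleared 0 line(s) (total 0); column heights now [0 0 0 0 0 3 2], max=3
Drop 2: L rot1 at col 1 lands with bottom-row=0; cleared 0 line(s) (total 0); column heights now [0 3 1 0 0 3 2], max=3
Drop 3: O rot0 at col 5 lands with bottom-row=3; cleared 0 line(s) (total 0); column heights now [0 3 1 0 0 5 5], max=5
Test piece Z rot0 at col 2 (width 3): heights before test = [0 3 1 0 0 5 5]; fits = True

Answer: yes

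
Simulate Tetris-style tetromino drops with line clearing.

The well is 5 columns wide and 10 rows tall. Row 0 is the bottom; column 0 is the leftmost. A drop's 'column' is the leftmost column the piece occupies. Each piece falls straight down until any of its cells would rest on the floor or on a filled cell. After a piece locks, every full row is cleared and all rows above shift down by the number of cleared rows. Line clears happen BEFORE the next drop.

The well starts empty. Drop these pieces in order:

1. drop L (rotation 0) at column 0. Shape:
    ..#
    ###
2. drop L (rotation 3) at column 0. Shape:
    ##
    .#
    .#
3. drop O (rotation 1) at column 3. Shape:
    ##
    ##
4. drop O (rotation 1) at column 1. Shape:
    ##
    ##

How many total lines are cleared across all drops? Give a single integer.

Answer: 1

Derivation:
Drop 1: L rot0 at col 0 lands with bottom-row=0; cleared 0 line(s) (total 0); column heights now [1 1 2 0 0], max=2
Drop 2: L rot3 at col 0 lands with bottom-row=1; cleared 0 line(s) (total 0); column heights now [4 4 2 0 0], max=4
Drop 3: O rot1 at col 3 lands with bottom-row=0; cleared 1 line(s) (total 1); column heights now [3 3 1 1 1], max=3
Drop 4: O rot1 at col 1 lands with bottom-row=3; cleared 0 line(s) (total 1); column heights now [3 5 5 1 1], max=5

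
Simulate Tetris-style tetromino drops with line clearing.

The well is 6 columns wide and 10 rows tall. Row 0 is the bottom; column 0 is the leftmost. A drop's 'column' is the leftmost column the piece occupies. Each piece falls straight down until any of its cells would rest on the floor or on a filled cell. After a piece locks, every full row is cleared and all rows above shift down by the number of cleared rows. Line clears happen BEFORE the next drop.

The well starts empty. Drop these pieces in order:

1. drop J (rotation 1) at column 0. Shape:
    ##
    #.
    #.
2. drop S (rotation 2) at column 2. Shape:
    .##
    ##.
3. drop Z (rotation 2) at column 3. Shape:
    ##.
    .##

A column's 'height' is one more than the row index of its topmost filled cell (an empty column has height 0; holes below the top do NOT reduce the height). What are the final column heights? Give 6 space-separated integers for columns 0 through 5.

Answer: 3 3 1 4 4 3

Derivation:
Drop 1: J rot1 at col 0 lands with bottom-row=0; cleared 0 line(s) (total 0); column heights now [3 3 0 0 0 0], max=3
Drop 2: S rot2 at col 2 lands with bottom-row=0; cleared 0 line(s) (total 0); column heights now [3 3 1 2 2 0], max=3
Drop 3: Z rot2 at col 3 lands with bottom-row=2; cleared 0 line(s) (total 0); column heights now [3 3 1 4 4 3], max=4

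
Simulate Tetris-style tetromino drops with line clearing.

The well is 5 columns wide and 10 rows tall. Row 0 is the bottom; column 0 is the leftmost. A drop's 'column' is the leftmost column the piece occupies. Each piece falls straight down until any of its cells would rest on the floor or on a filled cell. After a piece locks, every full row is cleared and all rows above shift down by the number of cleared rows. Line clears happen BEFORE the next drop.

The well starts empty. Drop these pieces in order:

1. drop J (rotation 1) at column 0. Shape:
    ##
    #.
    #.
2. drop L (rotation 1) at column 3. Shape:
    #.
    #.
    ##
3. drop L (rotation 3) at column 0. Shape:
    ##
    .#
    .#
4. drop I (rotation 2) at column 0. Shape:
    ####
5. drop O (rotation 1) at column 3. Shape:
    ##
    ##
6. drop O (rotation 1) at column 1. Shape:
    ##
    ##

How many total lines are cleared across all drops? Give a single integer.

Drop 1: J rot1 at col 0 lands with bottom-row=0; cleared 0 line(s) (total 0); column heights now [3 3 0 0 0], max=3
Drop 2: L rot1 at col 3 lands with bottom-row=0; cleared 0 line(s) (total 0); column heights now [3 3 0 3 1], max=3
Drop 3: L rot3 at col 0 lands with bottom-row=3; cleared 0 line(s) (total 0); column heights now [6 6 0 3 1], max=6
Drop 4: I rot2 at col 0 lands with bottom-row=6; cleared 0 line(s) (total 0); column heights now [7 7 7 7 1], max=7
Drop 5: O rot1 at col 3 lands with bottom-row=7; cleared 0 line(s) (total 0); column heights now [7 7 7 9 9], max=9
Drop 6: O rot1 at col 1 lands with bottom-row=7; cleared 0 line(s) (total 0); column heights now [7 9 9 9 9], max=9

Answer: 0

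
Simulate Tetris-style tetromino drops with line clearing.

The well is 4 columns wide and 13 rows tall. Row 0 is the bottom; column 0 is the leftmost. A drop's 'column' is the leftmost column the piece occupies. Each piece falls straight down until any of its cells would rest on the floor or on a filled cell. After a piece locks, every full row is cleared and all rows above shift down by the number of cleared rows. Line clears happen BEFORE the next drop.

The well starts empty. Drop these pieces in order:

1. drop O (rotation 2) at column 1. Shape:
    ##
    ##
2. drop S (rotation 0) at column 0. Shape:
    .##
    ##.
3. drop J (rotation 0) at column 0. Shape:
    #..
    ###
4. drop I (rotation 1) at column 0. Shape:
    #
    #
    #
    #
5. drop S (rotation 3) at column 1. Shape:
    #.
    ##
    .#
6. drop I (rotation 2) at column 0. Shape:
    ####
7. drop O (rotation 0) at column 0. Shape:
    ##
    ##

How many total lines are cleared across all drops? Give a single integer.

Drop 1: O rot2 at col 1 lands with bottom-row=0; cleared 0 line(s) (total 0); column heights now [0 2 2 0], max=2
Drop 2: S rot0 at col 0 lands with bottom-row=2; cleared 0 line(s) (total 0); column heights now [3 4 4 0], max=4
Drop 3: J rot0 at col 0 lands with bottom-row=4; cleared 0 line(s) (total 0); column heights now [6 5 5 0], max=6
Drop 4: I rot1 at col 0 lands with bottom-row=6; cleared 0 line(s) (total 0); column heights now [10 5 5 0], max=10
Drop 5: S rot3 at col 1 lands with bottom-row=5; cleared 0 line(s) (total 0); column heights now [10 8 7 0], max=10
Drop 6: I rot2 at col 0 lands with bottom-row=10; cleared 1 line(s) (total 1); column heights now [10 8 7 0], max=10
Drop 7: O rot0 at col 0 lands with bottom-row=10; cleared 0 line(s) (total 1); column heights now [12 12 7 0], max=12

Answer: 1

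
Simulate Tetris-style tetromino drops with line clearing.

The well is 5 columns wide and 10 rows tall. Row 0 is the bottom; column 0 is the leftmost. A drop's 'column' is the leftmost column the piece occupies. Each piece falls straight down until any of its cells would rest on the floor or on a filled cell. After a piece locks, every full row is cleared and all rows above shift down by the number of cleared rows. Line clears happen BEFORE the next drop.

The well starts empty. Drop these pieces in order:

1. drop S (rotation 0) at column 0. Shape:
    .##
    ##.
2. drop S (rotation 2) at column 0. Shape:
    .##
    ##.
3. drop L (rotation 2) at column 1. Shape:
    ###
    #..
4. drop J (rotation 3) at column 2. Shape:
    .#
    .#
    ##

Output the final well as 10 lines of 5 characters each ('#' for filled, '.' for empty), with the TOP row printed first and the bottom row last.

Drop 1: S rot0 at col 0 lands with bottom-row=0; cleared 0 line(s) (total 0); column heights now [1 2 2 0 0], max=2
Drop 2: S rot2 at col 0 lands with bottom-row=2; cleared 0 line(s) (total 0); column heights now [3 4 4 0 0], max=4
Drop 3: L rot2 at col 1 lands with bottom-row=4; cleared 0 line(s) (total 0); column heights now [3 6 6 6 0], max=6
Drop 4: J rot3 at col 2 lands with bottom-row=6; cleared 0 line(s) (total 0); column heights now [3 6 7 9 0], max=9

Answer: .....
...#.
...#.
..##.
.###.
.#...
.##..
##...
.##..
##...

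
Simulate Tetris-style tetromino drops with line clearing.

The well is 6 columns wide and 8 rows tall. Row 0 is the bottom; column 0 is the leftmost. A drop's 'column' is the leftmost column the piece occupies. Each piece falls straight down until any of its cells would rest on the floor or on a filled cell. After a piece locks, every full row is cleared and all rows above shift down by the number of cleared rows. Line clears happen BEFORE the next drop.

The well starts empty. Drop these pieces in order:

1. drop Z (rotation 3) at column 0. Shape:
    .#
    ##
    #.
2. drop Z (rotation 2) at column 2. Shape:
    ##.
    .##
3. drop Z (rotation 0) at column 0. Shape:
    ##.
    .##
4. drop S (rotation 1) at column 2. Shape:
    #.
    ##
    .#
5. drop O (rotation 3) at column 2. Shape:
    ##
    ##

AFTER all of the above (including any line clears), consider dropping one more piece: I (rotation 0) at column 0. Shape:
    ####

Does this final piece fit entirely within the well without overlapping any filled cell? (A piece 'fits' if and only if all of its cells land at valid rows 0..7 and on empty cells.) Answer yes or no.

Drop 1: Z rot3 at col 0 lands with bottom-row=0; cleared 0 line(s) (total 0); column heights now [2 3 0 0 0 0], max=3
Drop 2: Z rot2 at col 2 lands with bottom-row=0; cleared 0 line(s) (total 0); column heights now [2 3 2 2 1 0], max=3
Drop 3: Z rot0 at col 0 lands with bottom-row=3; cleared 0 line(s) (total 0); column heights now [5 5 4 2 1 0], max=5
Drop 4: S rot1 at col 2 lands with bottom-row=3; cleared 0 line(s) (total 0); column heights now [5 5 6 5 1 0], max=6
Drop 5: O rot3 at col 2 lands with bottom-row=6; cleared 0 line(s) (total 0); column heights now [5 5 8 8 1 0], max=8
Test piece I rot0 at col 0 (width 4): heights before test = [5 5 8 8 1 0]; fits = False

Answer: no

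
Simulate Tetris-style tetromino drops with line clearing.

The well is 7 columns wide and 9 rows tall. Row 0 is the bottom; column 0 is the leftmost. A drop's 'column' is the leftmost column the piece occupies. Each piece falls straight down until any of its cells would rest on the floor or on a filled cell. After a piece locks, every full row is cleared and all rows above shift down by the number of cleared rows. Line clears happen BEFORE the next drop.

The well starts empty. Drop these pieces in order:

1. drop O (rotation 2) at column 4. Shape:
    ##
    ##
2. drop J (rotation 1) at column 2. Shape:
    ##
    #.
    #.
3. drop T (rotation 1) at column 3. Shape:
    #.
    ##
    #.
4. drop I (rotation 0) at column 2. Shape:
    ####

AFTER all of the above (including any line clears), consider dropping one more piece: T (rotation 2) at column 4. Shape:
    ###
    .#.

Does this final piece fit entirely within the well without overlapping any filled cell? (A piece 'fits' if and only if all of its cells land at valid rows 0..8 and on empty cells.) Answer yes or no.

Answer: yes

Derivation:
Drop 1: O rot2 at col 4 lands with bottom-row=0; cleared 0 line(s) (total 0); column heights now [0 0 0 0 2 2 0], max=2
Drop 2: J rot1 at col 2 lands with bottom-row=0; cleared 0 line(s) (total 0); column heights now [0 0 3 3 2 2 0], max=3
Drop 3: T rot1 at col 3 lands with bottom-row=3; cleared 0 line(s) (total 0); column heights now [0 0 3 6 5 2 0], max=6
Drop 4: I rot0 at col 2 lands with bottom-row=6; cleared 0 line(s) (total 0); column heights now [0 0 7 7 7 7 0], max=7
Test piece T rot2 at col 4 (width 3): heights before test = [0 0 7 7 7 7 0]; fits = True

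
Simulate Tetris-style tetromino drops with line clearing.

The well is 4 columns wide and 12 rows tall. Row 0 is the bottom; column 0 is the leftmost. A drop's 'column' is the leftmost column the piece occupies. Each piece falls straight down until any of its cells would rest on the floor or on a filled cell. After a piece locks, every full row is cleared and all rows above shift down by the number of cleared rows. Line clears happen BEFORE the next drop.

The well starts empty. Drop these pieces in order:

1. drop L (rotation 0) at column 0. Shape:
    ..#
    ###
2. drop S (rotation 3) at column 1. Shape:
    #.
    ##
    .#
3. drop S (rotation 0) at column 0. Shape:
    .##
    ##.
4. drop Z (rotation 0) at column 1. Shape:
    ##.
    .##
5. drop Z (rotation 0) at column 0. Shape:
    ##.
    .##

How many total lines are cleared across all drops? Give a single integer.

Answer: 0

Derivation:
Drop 1: L rot0 at col 0 lands with bottom-row=0; cleared 0 line(s) (total 0); column heights now [1 1 2 0], max=2
Drop 2: S rot3 at col 1 lands with bottom-row=2; cleared 0 line(s) (total 0); column heights now [1 5 4 0], max=5
Drop 3: S rot0 at col 0 lands with bottom-row=5; cleared 0 line(s) (total 0); column heights now [6 7 7 0], max=7
Drop 4: Z rot0 at col 1 lands with bottom-row=7; cleared 0 line(s) (total 0); column heights now [6 9 9 8], max=9
Drop 5: Z rot0 at col 0 lands with bottom-row=9; cleared 0 line(s) (total 0); column heights now [11 11 10 8], max=11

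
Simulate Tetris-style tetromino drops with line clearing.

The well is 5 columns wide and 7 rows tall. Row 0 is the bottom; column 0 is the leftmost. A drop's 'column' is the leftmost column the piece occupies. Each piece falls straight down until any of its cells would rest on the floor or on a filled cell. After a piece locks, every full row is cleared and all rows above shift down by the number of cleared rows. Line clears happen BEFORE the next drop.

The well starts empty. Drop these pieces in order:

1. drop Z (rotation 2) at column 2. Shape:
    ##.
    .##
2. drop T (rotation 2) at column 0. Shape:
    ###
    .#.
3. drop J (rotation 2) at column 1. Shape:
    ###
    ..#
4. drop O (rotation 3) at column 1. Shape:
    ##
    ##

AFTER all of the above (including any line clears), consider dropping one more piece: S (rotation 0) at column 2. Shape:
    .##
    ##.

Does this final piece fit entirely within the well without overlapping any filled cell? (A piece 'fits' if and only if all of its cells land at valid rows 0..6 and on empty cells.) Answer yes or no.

Answer: no

Derivation:
Drop 1: Z rot2 at col 2 lands with bottom-row=0; cleared 0 line(s) (total 0); column heights now [0 0 2 2 1], max=2
Drop 2: T rot2 at col 0 lands with bottom-row=1; cleared 0 line(s) (total 0); column heights now [3 3 3 2 1], max=3
Drop 3: J rot2 at col 1 lands with bottom-row=2; cleared 0 line(s) (total 0); column heights now [3 4 4 4 1], max=4
Drop 4: O rot3 at col 1 lands with bottom-row=4; cleared 0 line(s) (total 0); column heights now [3 6 6 4 1], max=6
Test piece S rot0 at col 2 (width 3): heights before test = [3 6 6 4 1]; fits = False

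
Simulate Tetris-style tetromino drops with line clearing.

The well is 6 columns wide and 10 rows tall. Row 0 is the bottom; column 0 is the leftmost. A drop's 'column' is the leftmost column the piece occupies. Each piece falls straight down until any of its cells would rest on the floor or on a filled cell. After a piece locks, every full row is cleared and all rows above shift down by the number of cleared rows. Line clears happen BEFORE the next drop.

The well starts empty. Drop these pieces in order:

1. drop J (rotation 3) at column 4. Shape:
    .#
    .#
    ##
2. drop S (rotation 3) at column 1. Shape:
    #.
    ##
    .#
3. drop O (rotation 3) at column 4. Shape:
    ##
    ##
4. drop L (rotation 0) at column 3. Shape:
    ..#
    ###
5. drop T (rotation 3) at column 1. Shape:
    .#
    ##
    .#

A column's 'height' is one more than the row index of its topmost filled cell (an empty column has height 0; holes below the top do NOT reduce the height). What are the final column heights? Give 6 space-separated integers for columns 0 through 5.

Answer: 0 4 5 6 6 7

Derivation:
Drop 1: J rot3 at col 4 lands with bottom-row=0; cleared 0 line(s) (total 0); column heights now [0 0 0 0 1 3], max=3
Drop 2: S rot3 at col 1 lands with bottom-row=0; cleared 0 line(s) (total 0); column heights now [0 3 2 0 1 3], max=3
Drop 3: O rot3 at col 4 lands with bottom-row=3; cleared 0 line(s) (total 0); column heights now [0 3 2 0 5 5], max=5
Drop 4: L rot0 at col 3 lands with bottom-row=5; cleared 0 line(s) (total 0); column heights now [0 3 2 6 6 7], max=7
Drop 5: T rot3 at col 1 lands with bottom-row=2; cleared 0 line(s) (total 0); column heights now [0 4 5 6 6 7], max=7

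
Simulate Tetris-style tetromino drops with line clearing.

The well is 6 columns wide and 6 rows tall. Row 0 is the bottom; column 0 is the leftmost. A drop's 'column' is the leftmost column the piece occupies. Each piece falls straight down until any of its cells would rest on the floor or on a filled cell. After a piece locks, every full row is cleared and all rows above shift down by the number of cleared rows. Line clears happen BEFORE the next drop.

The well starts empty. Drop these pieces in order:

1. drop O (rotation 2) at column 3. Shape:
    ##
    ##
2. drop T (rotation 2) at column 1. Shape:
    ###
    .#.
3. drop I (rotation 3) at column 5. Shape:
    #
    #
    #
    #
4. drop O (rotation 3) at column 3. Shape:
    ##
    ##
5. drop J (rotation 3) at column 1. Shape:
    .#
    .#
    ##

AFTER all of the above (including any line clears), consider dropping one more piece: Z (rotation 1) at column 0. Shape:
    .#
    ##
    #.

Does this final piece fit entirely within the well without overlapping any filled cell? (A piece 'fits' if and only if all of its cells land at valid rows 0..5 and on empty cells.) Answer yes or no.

Answer: yes

Derivation:
Drop 1: O rot2 at col 3 lands with bottom-row=0; cleared 0 line(s) (total 0); column heights now [0 0 0 2 2 0], max=2
Drop 2: T rot2 at col 1 lands with bottom-row=1; cleared 0 line(s) (total 0); column heights now [0 3 3 3 2 0], max=3
Drop 3: I rot3 at col 5 lands with bottom-row=0; cleared 0 line(s) (total 0); column heights now [0 3 3 3 2 4], max=4
Drop 4: O rot3 at col 3 lands with bottom-row=3; cleared 0 line(s) (total 0); column heights now [0 3 3 5 5 4], max=5
Drop 5: J rot3 at col 1 lands with bottom-row=3; cleared 0 line(s) (total 0); column heights now [0 4 6 5 5 4], max=6
Test piece Z rot1 at col 0 (width 2): heights before test = [0 4 6 5 5 4]; fits = True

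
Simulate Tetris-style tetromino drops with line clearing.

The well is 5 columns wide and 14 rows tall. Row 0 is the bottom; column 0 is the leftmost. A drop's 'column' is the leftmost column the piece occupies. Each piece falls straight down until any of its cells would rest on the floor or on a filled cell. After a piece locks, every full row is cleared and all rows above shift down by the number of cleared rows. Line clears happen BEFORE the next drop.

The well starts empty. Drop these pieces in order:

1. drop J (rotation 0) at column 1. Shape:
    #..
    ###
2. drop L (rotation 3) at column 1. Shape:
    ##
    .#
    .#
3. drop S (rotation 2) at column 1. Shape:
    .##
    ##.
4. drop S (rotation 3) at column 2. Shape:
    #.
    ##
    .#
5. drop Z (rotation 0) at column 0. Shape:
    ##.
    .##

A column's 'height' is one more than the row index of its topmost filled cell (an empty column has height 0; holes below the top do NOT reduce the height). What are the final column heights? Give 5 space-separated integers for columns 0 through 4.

Drop 1: J rot0 at col 1 lands with bottom-row=0; cleared 0 line(s) (total 0); column heights now [0 2 1 1 0], max=2
Drop 2: L rot3 at col 1 lands with bottom-row=1; cleared 0 line(s) (total 0); column heights now [0 4 4 1 0], max=4
Drop 3: S rot2 at col 1 lands with bottom-row=4; cleared 0 line(s) (total 0); column heights now [0 5 6 6 0], max=6
Drop 4: S rot3 at col 2 lands with bottom-row=6; cleared 0 line(s) (total 0); column heights now [0 5 9 8 0], max=9
Drop 5: Z rot0 at col 0 lands with bottom-row=9; cleared 0 line(s) (total 0); column heights now [11 11 10 8 0], max=11

Answer: 11 11 10 8 0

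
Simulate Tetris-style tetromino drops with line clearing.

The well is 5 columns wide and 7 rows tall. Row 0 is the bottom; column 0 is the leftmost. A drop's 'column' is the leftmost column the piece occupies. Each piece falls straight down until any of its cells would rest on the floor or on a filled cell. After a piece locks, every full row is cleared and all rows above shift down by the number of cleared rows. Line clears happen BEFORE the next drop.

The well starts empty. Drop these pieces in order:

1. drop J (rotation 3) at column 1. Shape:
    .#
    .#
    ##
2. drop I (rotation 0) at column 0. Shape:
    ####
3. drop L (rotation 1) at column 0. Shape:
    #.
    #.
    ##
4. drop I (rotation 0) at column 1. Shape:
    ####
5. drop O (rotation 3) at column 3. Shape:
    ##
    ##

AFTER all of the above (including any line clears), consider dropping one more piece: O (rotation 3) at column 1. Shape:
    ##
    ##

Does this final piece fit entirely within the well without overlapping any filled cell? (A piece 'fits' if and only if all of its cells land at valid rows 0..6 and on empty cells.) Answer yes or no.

Drop 1: J rot3 at col 1 lands with bottom-row=0; cleared 0 line(s) (total 0); column heights now [0 1 3 0 0], max=3
Drop 2: I rot0 at col 0 lands with bottom-row=3; cleared 0 line(s) (total 0); column heights now [4 4 4 4 0], max=4
Drop 3: L rot1 at col 0 lands with bottom-row=4; cleared 0 line(s) (total 0); column heights now [7 5 4 4 0], max=7
Drop 4: I rot0 at col 1 lands with bottom-row=5; cleared 1 line(s) (total 1); column heights now [6 5 4 4 0], max=6
Drop 5: O rot3 at col 3 lands with bottom-row=4; cleared 0 line(s) (total 1); column heights now [6 5 4 6 6], max=6
Test piece O rot3 at col 1 (width 2): heights before test = [6 5 4 6 6]; fits = True

Answer: yes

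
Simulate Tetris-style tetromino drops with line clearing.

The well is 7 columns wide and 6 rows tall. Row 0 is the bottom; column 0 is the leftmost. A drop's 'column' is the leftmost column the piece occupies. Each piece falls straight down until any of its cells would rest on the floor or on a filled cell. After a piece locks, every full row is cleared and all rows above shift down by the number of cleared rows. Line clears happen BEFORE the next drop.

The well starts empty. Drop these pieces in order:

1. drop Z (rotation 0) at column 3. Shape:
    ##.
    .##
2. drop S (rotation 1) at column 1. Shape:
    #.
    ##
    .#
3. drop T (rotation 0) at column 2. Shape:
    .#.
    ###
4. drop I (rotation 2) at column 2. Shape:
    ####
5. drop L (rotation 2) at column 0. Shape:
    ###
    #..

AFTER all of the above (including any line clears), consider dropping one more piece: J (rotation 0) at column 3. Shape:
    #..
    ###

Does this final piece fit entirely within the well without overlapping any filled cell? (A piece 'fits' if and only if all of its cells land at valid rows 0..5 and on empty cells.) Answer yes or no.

Drop 1: Z rot0 at col 3 lands with bottom-row=0; cleared 0 line(s) (total 0); column heights now [0 0 0 2 2 1 0], max=2
Drop 2: S rot1 at col 1 lands with bottom-row=0; cleared 0 line(s) (total 0); column heights now [0 3 2 2 2 1 0], max=3
Drop 3: T rot0 at col 2 lands with bottom-row=2; cleared 0 line(s) (total 0); column heights now [0 3 3 4 3 1 0], max=4
Drop 4: I rot2 at col 2 lands with bottom-row=4; cleared 0 line(s) (total 0); column heights now [0 3 5 5 5 5 0], max=5
Drop 5: L rot2 at col 0 lands with bottom-row=4; cleared 0 line(s) (total 0); column heights now [6 6 6 5 5 5 0], max=6
Test piece J rot0 at col 3 (width 3): heights before test = [6 6 6 5 5 5 0]; fits = False

Answer: no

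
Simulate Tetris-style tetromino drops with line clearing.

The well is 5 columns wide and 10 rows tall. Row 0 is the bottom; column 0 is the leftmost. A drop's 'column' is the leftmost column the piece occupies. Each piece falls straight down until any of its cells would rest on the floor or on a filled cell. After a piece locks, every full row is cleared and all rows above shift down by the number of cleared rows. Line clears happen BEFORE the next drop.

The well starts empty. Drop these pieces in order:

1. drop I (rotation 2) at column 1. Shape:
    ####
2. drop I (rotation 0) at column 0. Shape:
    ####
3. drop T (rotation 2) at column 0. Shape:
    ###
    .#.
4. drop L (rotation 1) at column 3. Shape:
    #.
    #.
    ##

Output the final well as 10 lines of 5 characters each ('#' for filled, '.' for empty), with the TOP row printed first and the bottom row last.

Drop 1: I rot2 at col 1 lands with bottom-row=0; cleared 0 line(s) (total 0); column heights now [0 1 1 1 1], max=1
Drop 2: I rot0 at col 0 lands with bottom-row=1; cleared 0 line(s) (total 0); column heights now [2 2 2 2 1], max=2
Drop 3: T rot2 at col 0 lands with bottom-row=2; cleared 0 line(s) (total 0); column heights now [4 4 4 2 1], max=4
Drop 4: L rot1 at col 3 lands with bottom-row=2; cleared 0 line(s) (total 0); column heights now [4 4 4 5 3], max=5

Answer: .....
.....
.....
.....
.....
...#.
####.
.#.##
####.
.####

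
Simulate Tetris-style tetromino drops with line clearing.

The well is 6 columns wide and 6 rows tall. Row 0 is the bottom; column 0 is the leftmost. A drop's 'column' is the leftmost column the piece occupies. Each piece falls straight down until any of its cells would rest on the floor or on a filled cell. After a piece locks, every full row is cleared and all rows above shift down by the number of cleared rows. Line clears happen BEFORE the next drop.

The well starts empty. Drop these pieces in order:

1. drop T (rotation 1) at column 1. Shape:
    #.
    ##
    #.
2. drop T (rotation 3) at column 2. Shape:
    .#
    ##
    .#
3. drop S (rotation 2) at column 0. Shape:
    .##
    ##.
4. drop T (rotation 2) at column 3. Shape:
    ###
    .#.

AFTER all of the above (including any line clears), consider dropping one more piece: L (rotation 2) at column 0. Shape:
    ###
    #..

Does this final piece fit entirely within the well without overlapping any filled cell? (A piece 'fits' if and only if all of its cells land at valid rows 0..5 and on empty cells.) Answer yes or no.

Answer: yes

Derivation:
Drop 1: T rot1 at col 1 lands with bottom-row=0; cleared 0 line(s) (total 0); column heights now [0 3 2 0 0 0], max=3
Drop 2: T rot3 at col 2 lands with bottom-row=1; cleared 0 line(s) (total 0); column heights now [0 3 3 4 0 0], max=4
Drop 3: S rot2 at col 0 lands with bottom-row=3; cleared 0 line(s) (total 0); column heights now [4 5 5 4 0 0], max=5
Drop 4: T rot2 at col 3 lands with bottom-row=3; cleared 0 line(s) (total 0); column heights now [4 5 5 5 5 5], max=5
Test piece L rot2 at col 0 (width 3): heights before test = [4 5 5 5 5 5]; fits = True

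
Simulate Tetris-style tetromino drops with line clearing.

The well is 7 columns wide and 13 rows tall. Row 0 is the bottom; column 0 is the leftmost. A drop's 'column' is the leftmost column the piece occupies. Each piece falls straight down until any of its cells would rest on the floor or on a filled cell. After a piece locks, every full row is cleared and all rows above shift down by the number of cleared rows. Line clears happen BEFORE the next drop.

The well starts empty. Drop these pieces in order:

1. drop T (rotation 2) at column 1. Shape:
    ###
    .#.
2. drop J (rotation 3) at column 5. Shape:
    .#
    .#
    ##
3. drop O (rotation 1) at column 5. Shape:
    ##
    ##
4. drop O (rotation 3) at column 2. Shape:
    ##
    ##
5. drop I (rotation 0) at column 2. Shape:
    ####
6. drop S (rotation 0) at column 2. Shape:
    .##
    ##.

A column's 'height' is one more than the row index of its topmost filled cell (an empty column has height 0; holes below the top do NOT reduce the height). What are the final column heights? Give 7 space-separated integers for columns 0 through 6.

Answer: 0 2 7 8 8 6 5

Derivation:
Drop 1: T rot2 at col 1 lands with bottom-row=0; cleared 0 line(s) (total 0); column heights now [0 2 2 2 0 0 0], max=2
Drop 2: J rot3 at col 5 lands with bottom-row=0; cleared 0 line(s) (total 0); column heights now [0 2 2 2 0 1 3], max=3
Drop 3: O rot1 at col 5 lands with bottom-row=3; cleared 0 line(s) (total 0); column heights now [0 2 2 2 0 5 5], max=5
Drop 4: O rot3 at col 2 lands with bottom-row=2; cleared 0 line(s) (total 0); column heights now [0 2 4 4 0 5 5], max=5
Drop 5: I rot0 at col 2 lands with bottom-row=5; cleared 0 line(s) (total 0); column heights now [0 2 6 6 6 6 5], max=6
Drop 6: S rot0 at col 2 lands with bottom-row=6; cleared 0 line(s) (total 0); column heights now [0 2 7 8 8 6 5], max=8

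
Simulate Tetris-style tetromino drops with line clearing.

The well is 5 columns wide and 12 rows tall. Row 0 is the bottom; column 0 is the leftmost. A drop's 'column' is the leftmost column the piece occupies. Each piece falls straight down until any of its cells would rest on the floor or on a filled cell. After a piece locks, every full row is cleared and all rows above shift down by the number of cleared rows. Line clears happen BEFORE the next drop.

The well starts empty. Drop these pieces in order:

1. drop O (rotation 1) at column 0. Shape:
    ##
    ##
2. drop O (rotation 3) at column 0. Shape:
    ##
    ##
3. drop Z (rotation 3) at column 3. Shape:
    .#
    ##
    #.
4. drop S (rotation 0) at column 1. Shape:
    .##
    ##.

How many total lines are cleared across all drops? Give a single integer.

Answer: 0

Derivation:
Drop 1: O rot1 at col 0 lands with bottom-row=0; cleared 0 line(s) (total 0); column heights now [2 2 0 0 0], max=2
Drop 2: O rot3 at col 0 lands with bottom-row=2; cleared 0 line(s) (total 0); column heights now [4 4 0 0 0], max=4
Drop 3: Z rot3 at col 3 lands with bottom-row=0; cleared 0 line(s) (total 0); column heights now [4 4 0 2 3], max=4
Drop 4: S rot0 at col 1 lands with bottom-row=4; cleared 0 line(s) (total 0); column heights now [4 5 6 6 3], max=6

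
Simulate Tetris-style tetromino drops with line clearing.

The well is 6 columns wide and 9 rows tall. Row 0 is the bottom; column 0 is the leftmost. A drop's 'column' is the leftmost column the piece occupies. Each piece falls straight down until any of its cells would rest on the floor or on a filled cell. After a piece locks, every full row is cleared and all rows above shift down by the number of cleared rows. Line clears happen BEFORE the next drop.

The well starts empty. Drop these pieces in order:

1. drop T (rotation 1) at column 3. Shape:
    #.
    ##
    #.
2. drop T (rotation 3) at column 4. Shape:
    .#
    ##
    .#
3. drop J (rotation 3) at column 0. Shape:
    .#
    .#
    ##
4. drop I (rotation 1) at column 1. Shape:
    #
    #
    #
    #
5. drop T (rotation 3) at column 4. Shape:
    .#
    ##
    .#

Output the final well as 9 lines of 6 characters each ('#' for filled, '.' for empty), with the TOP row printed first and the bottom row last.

Answer: ......
......
.#...#
.#..##
.#...#
.#...#
.#.###
.#.###
##.#..

Derivation:
Drop 1: T rot1 at col 3 lands with bottom-row=0; cleared 0 line(s) (total 0); column heights now [0 0 0 3 2 0], max=3
Drop 2: T rot3 at col 4 lands with bottom-row=1; cleared 0 line(s) (total 0); column heights now [0 0 0 3 3 4], max=4
Drop 3: J rot3 at col 0 lands with bottom-row=0; cleared 0 line(s) (total 0); column heights now [1 3 0 3 3 4], max=4
Drop 4: I rot1 at col 1 lands with bottom-row=3; cleared 0 line(s) (total 0); column heights now [1 7 0 3 3 4], max=7
Drop 5: T rot3 at col 4 lands with bottom-row=4; cleared 0 line(s) (total 0); column heights now [1 7 0 3 6 7], max=7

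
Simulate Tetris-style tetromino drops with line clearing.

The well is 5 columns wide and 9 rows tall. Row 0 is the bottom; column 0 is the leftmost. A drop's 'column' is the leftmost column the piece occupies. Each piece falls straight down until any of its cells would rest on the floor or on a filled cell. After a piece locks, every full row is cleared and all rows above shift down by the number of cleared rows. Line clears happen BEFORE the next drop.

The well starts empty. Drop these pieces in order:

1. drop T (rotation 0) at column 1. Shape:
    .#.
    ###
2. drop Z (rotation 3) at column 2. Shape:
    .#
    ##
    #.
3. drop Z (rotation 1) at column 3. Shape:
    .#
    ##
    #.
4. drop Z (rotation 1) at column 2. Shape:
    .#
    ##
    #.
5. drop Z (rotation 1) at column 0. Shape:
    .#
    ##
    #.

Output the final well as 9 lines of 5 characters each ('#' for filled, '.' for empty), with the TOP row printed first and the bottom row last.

Drop 1: T rot0 at col 1 lands with bottom-row=0; cleared 0 line(s) (total 0); column heights now [0 1 2 1 0], max=2
Drop 2: Z rot3 at col 2 lands with bottom-row=2; cleared 0 line(s) (total 0); column heights now [0 1 4 5 0], max=5
Drop 3: Z rot1 at col 3 lands with bottom-row=5; cleared 0 line(s) (total 0); column heights now [0 1 4 7 8], max=8
Drop 4: Z rot1 at col 2 lands with bottom-row=6; cleared 0 line(s) (total 0); column heights now [0 1 8 9 8], max=9
Drop 5: Z rot1 at col 0 lands with bottom-row=0; cleared 0 line(s) (total 0); column heights now [2 3 8 9 8], max=9

Answer: ...#.
..###
..###
...#.
...#.
..##.
.##..
###..
####.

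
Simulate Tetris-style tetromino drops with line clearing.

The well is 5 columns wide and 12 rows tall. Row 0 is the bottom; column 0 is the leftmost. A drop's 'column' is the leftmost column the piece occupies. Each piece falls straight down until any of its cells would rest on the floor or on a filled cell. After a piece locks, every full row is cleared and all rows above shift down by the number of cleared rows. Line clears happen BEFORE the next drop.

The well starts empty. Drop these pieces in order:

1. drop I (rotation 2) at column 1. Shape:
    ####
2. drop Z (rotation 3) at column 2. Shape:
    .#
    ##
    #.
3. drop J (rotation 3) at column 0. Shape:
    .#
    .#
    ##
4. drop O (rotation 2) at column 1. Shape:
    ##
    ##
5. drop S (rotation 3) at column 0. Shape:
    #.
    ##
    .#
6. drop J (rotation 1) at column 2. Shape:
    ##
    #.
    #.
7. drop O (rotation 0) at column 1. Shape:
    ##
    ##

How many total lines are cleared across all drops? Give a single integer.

Answer: 0

Derivation:
Drop 1: I rot2 at col 1 lands with bottom-row=0; cleared 0 line(s) (total 0); column heights now [0 1 1 1 1], max=1
Drop 2: Z rot3 at col 2 lands with bottom-row=1; cleared 0 line(s) (total 0); column heights now [0 1 3 4 1], max=4
Drop 3: J rot3 at col 0 lands with bottom-row=1; cleared 0 line(s) (total 0); column heights now [2 4 3 4 1], max=4
Drop 4: O rot2 at col 1 lands with bottom-row=4; cleared 0 line(s) (total 0); column heights now [2 6 6 4 1], max=6
Drop 5: S rot3 at col 0 lands with bottom-row=6; cleared 0 line(s) (total 0); column heights now [9 8 6 4 1], max=9
Drop 6: J rot1 at col 2 lands with bottom-row=6; cleared 0 line(s) (total 0); column heights now [9 8 9 9 1], max=9
Drop 7: O rot0 at col 1 lands with bottom-row=9; cleared 0 line(s) (total 0); column heights now [9 11 11 9 1], max=11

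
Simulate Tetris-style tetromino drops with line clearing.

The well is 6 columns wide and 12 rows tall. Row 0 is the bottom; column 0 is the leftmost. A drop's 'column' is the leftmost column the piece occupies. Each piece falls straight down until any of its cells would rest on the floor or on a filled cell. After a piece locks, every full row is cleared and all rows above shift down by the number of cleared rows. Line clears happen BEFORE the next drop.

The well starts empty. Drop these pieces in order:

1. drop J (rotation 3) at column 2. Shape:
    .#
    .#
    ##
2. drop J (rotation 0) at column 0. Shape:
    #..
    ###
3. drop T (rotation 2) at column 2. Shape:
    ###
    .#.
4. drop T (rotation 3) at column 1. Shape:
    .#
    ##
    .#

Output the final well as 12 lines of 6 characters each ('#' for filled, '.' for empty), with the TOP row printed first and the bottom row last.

Answer: ......
......
......
......
..#...
.##...
..#...
..###.
...#..
#..#..
####..
..##..

Derivation:
Drop 1: J rot3 at col 2 lands with bottom-row=0; cleared 0 line(s) (total 0); column heights now [0 0 1 3 0 0], max=3
Drop 2: J rot0 at col 0 lands with bottom-row=1; cleared 0 line(s) (total 0); column heights now [3 2 2 3 0 0], max=3
Drop 3: T rot2 at col 2 lands with bottom-row=3; cleared 0 line(s) (total 0); column heights now [3 2 5 5 5 0], max=5
Drop 4: T rot3 at col 1 lands with bottom-row=5; cleared 0 line(s) (total 0); column heights now [3 7 8 5 5 0], max=8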